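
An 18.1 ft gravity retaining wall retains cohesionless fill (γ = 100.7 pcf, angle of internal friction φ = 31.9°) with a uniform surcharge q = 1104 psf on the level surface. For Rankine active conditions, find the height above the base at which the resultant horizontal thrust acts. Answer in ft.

7.69 ft

K_a = 0.3085.
Triangular part P₁ = ½K_aγH² = 5089 at H/3 = 6.033 ft; rectangular part P₂ = K_a q H = 6165 at H/2 = 9.050 ft.
ȳ = (P₁·6.033 + P₂·9.050)/(P₁+P₂) = 7.686 ft.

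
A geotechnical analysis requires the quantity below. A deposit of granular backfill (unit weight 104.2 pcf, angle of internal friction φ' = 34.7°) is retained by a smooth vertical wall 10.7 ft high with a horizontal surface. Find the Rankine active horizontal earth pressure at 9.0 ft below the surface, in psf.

257 psf

K_a = (1 − sin φ)/(1 + sin φ) = 0.2745.
σ_h = K_a γ z = 0.2745 × 104.2 × 9.0 = 257.4 psf.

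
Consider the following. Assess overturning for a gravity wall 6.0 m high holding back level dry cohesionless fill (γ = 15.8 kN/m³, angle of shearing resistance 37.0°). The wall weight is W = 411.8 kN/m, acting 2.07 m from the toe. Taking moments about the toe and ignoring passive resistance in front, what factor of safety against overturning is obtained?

6.03

K_a = tan²(45° − 37.0°/2) = 0.2486.
P_a = ½K_aγH² = 0.5×0.2486×15.8×6.0² = 70.70 kN/m, acting at H/3 = 2.000 m above the base.
Overturning moment M_o = P_a × H/3 = 70.70 × 2.000 = 141.4.
Resisting moment M_r = W × 2.07 = 411.8 × 2.07 = 852.4.
FS_overturning = M_r/M_o = 852.4/141.4 = 6.029.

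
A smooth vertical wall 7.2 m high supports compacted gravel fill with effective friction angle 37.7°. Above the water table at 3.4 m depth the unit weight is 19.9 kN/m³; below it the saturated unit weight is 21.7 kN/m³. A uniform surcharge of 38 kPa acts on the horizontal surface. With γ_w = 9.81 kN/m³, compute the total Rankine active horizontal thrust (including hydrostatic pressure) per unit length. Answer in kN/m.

247 kN/m

K_a = tan²(45° − φ/2) = 0.2411.
γ' = 21.7 − 9.81 = 11.89 kN/m³. h₂ = H − d_w = 3.8 m.
σ'_h: at surface K_a·q = 9.160; at WT K_a(q+γd_w) = 25.47; at base K_a(q+γd_w+γ'h₂) = 36.36 kPa.
P₁ = ½(9.160+25.47)×3.4 = 58.87; P₂ = ½(25.47+36.36)×3.8 = 117.5; P_w = ½γ_w h₂² = 70.83.
Total = 58.87+117.5+70.83 = 247.2 kN/m.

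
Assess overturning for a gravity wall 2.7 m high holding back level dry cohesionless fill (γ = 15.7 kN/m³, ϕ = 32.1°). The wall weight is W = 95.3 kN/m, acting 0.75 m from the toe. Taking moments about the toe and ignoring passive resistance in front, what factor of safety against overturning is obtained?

4.54

K_a = tan²(45° − 32.1°/2) = 0.3060.
P_a = ½K_aγH² = 0.5×0.3060×15.7×2.7² = 17.51 kN/m, acting at H/3 = 0.9000 m above the base.
Overturning moment M_o = P_a × H/3 = 17.51 × 0.9000 = 15.76.
Resisting moment M_r = W × 0.75 = 95.3 × 0.75 = 71.47.
FS_overturning = M_r/M_o = 71.47/15.76 = 4.535.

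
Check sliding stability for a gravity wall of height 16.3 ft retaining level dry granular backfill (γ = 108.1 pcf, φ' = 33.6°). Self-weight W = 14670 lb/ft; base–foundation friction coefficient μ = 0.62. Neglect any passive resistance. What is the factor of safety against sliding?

2.20

K_a = tan²(45° − 33.6°/2) = 0.2875.
P_a = ½K_aγH² = 0.5×0.2875×108.1×16.3² = 4129 lb/ft, acting at H/3 = 5.433 ft above the base.
FS_sliding = μW / P_a = 0.62×14670 / 4129 = 2.203.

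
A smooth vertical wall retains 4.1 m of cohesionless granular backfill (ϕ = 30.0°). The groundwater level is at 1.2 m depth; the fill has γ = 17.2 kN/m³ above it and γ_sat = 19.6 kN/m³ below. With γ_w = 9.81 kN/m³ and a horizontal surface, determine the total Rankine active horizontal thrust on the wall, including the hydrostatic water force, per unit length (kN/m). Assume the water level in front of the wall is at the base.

79.1 kN/m

K_a = tan²(45° − φ/2) = 0.3333.
γ' = 19.6 − 9.81 = 9.790 kN/m³. Depth below WT = 2.9 m.
σ'_h at WT = K_a γ d_w = 6.880 kPa; at base = 6.880 + K_a γ' × 2.9 = 16.34 kPa.
P₁ (0–1.2 m) = ½×6.880×1.2 = 4.128. P₂ (1.2–4.1 m) = ½(6.880+16.34)×2.9 = 33.67.
P_w = ½ γ_w h₂² = 0.5×9.81×2.9² = 41.25. Total = 4.128+33.67+41.25 = 79.05 kN/m.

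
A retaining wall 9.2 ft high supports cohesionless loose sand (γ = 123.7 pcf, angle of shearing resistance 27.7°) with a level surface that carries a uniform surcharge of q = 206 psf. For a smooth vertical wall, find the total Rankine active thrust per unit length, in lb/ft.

K_a = tan²(45° − φ/2) = 0.3653.
Soil triangle: ½ K_a γ H² = 0.5×0.3653×123.7×9.2² = 1913 lb/ft.
Surcharge rectangle: K_a q H = 0.3653×206×9.2 = 692.4 lb/ft.
Total = 1913 + 692.4 = 2605 lb/ft.

2600 lb/ft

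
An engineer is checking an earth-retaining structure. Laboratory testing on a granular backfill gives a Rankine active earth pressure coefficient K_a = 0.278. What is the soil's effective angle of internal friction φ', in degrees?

K_a = tan²(45° − φ/2) ⇒ 45° − φ/2 = arctan(√0.278) = 27.80°.
φ = 2(45° − 27.80°) = 34.40°.

34.4°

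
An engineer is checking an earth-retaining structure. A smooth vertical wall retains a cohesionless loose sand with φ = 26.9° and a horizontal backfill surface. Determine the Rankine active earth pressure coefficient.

K_a = (1 − sin φ)/(1 + sin φ) = (1 − sin 26.9°)/(1 + sin 26.9°) = 0.3770.

0.377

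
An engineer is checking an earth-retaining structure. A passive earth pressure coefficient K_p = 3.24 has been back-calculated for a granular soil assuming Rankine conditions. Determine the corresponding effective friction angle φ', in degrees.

K_p = (1+sin φ)/(1−sin φ) ⇒ sin φ = (K_p − 1)/(K_p + 1) = 0.5283.
φ = arcsin(0.5283) = 31.89°.

31.9°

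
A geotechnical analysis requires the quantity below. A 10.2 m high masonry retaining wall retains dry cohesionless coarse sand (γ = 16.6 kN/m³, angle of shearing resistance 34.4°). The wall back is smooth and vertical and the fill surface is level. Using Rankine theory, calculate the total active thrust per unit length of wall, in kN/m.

K_a = tan²(45° − φ/2) = 0.2780.
P_a = ½ K_a γ H² = 0.5 × 0.2780 × 16.6 × 10.2² = 240.0 kN/m.

240 kN/m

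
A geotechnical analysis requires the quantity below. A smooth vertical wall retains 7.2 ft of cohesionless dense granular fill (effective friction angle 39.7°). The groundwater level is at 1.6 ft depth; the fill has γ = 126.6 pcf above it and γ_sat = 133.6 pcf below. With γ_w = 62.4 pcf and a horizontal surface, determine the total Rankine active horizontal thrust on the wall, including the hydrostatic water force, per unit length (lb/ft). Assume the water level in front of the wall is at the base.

1510 lb/ft

K_a = tan²(45° − φ/2) = 0.2204.
γ' = 133.6 − 62.4 = 71.20 pcf. Depth below WT = 5.6 ft.
σ'_h at WT = K_a γ d_w = 44.65 psf; at base = 44.65 + K_a γ' × 5.6 = 132.5 psf.
P₁ (0–1.6 ft) = ½×44.65×1.6 = 35.72. P₂ (1.6–7.2 ft) = ½(44.65+132.5)×5.6 = 496.1.
P_w = ½ γ_w h₂² = 0.5×62.4×5.6² = 978.4. Total = 35.72+496.1+978.4 = 1510 lb/ft.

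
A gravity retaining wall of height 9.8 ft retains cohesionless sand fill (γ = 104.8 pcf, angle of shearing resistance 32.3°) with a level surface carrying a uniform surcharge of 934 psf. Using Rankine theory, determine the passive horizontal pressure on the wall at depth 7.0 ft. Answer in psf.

K_p = (1 + sin φ)/(1 − sin φ) = 3.295.
σ_v = γz + q = 104.8 × 7.0 + 934 = 1668 psf.
σ_h = K_p σ_v = 3.295 × 1668 = 5495 psf.

5490 psf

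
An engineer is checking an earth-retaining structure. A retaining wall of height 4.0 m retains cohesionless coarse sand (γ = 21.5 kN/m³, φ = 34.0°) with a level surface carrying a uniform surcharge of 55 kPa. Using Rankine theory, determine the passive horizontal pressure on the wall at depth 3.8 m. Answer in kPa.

484 kPa

K_p = (1 + sin φ)/(1 − sin φ) = 3.537.
σ_v = γz + q = 21.5 × 3.8 + 55 = 136.7 kPa.
σ_h = K_p σ_v = 3.537 × 136.7 = 483.5 kPa.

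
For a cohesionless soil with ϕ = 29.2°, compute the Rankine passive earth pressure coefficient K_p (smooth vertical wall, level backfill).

K_p = (1 + sin φ)/(1 − sin φ) = tan²(45° + 29.2°/2) = 2.905.

2.91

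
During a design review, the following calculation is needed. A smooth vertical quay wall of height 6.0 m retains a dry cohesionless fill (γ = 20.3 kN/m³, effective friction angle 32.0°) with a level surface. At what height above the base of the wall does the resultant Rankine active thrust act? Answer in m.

K_a = 0.3073.
The pressure distribution is triangular, so the resultant acts at H/3 above the base = 6.0/3 = 2.000 m.

2.00 m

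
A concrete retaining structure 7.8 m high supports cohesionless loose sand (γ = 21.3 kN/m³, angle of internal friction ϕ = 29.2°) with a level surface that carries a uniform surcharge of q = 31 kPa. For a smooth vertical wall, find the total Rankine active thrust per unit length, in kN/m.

306 kN/m

K_a = tan²(45° − φ/2) = 0.3442.
Soil triangle: ½ K_a γ H² = 0.5×0.3442×21.3×7.8² = 223.0 kN/m.
Surcharge rectangle: K_a q H = 0.3442×31×7.8 = 83.23 kN/m.
Total = 223.0 + 83.23 = 306.3 kN/m.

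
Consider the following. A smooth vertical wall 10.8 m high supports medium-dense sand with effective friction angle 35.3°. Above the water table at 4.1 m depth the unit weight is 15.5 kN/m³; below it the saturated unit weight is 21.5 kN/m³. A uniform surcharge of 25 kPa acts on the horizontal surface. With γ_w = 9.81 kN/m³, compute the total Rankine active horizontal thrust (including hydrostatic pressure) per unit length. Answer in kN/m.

K_a = tan²(45° − φ/2) = 0.2675.
γ' = 21.5 − 9.81 = 11.69 kN/m³. h₂ = H − d_w = 6.7 m.
σ'_h: at surface K_a·q = 6.689; at WT K_a(q+γd_w) = 23.69; at base K_a(q+γd_w+γ'h₂) = 44.65 kPa.
P₁ = ½(6.689+23.69)×4.1 = 62.28; P₂ = ½(23.69+44.65)×6.7 = 228.9; P_w = ½γ_w h₂² = 220.2.
Total = 62.28+228.9+220.2 = 511.4 kN/m.

511 kN/m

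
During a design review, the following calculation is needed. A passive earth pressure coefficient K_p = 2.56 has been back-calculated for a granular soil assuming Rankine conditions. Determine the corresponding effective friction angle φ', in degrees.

26.0°

K_p = (1+sin φ)/(1−sin φ) ⇒ sin φ = (K_p − 1)/(K_p + 1) = 0.4382.
φ = arcsin(0.4382) = 25.99°.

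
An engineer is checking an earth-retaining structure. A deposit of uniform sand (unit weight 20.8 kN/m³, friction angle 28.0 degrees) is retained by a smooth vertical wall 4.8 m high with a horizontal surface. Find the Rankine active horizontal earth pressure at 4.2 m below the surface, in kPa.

K_a = (1 − sin φ)/(1 + sin φ) = 0.3610.
σ_h = K_a γ z = 0.3610 × 20.8 × 4.2 = 31.54 kPa.

31.5 kPa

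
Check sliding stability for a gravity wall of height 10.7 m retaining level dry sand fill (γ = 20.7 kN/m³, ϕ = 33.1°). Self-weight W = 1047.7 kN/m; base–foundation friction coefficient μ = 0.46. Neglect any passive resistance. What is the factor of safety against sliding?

K_a = tan²(45° − 33.1°/2) = 0.2936.
P_a = ½K_aγH² = 0.5×0.2936×20.7×10.7² = 347.9 kN/m, acting at H/3 = 3.567 m above the base.
FS_sliding = μW / P_a = 0.46×1047.7 / 347.9 = 1.385.

1.39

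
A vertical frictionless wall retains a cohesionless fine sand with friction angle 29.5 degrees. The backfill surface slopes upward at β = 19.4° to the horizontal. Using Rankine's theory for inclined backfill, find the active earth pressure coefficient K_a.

0.418

K_a = cos β · (cos β − √(cos²β − cos²φ)) / (cos β + √(cos²β − cos²φ)).
cos β = 0.9432, cos φ = 0.8704, √(cos²β − cos²φ) = 0.3635.
K_a = 0.9432 × (0.9432 − 0.3635)/(0.9432 + 0.3635) = 0.4184.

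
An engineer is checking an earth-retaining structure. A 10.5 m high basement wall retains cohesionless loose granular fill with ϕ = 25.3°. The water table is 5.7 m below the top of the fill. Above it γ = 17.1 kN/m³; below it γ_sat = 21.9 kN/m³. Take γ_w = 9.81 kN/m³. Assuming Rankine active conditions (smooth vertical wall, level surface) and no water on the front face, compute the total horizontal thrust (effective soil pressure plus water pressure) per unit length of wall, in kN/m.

K_a = tan²(45° − φ/2) = 0.4012.
γ' = 21.9 − 9.81 = 12.09 kN/m³. Depth below WT = 4.8 m.
σ'_h at WT = K_a γ d_w = 39.10 kPa; at base = 39.10 + K_a γ' × 4.8 = 62.39 kPa.
P₁ (0–5.7 m) = ½×39.10×5.7 = 111.4. P₂ (5.7–10.5 m) = ½(39.10+62.39)×4.8 = 243.6.
P_w = ½ γ_w h₂² = 0.5×9.81×4.8² = 113.0. Total = 111.4+243.6+113.0 = 468.0 kN/m.

468 kN/m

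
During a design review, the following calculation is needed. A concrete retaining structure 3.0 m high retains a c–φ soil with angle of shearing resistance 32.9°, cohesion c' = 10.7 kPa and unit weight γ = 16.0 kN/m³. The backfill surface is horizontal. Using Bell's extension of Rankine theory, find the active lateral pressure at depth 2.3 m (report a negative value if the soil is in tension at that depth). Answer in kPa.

K_a = (1 − sin φ)/(1 + sin φ) = 0.2960.
σ_a = K_a γ z − 2c√K_a = 0.2960×16.0×2.3 − 2×10.7×0.5441 = -0.7495 kPa.

-0.750 kPa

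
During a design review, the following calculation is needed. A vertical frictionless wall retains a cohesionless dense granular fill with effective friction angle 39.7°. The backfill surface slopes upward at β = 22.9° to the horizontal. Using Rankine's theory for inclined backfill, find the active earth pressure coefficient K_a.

0.268

K_a = cos β · (cos β − √(cos²β − cos²φ)) / (cos β + √(cos²β − cos²φ)).
cos β = 0.9212, cos φ = 0.7694, √(cos²β − cos²φ) = 0.5066.
K_a = 0.9212 × (0.9212 − 0.5066)/(0.9212 + 0.5066) = 0.2675.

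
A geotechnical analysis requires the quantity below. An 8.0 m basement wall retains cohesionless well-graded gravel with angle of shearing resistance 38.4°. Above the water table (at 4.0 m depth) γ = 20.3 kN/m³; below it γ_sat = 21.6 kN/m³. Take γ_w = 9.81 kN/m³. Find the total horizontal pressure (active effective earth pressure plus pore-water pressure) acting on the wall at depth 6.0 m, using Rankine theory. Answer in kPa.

44.1 kPa

K_a = (1 − sin φ)/(1 + sin φ) = 0.2337.
γ' = 21.6 − 9.81 = 11.79 kN/m³.
Effective vertical stress at 6.0 m: σ'_v = 20.3×4.0 + 11.79×2.00 = 104.8 kPa.
σ'_h = K_a σ'_v = 0.2337 × 104.8 = 24.49 kPa; u = γ_w × 2.00 = 19.62 kPa.
Total σ_h = 24.49 + 19.62 = 44.11 kPa.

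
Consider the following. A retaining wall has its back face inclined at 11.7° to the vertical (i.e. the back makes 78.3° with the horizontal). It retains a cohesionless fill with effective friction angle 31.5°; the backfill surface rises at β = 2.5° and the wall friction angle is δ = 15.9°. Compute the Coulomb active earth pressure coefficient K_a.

K_a = sin²(α+φ) / [sin²α · sin(α−δ) · (1 + √{sin(φ+δ)sin(φ−β) / (sin(α−δ)sin(α+β))})²].
With α = 78.3°, φ = 31.5°, δ = 15.9°, β = 2.5°: K_a = 0.3879.

0.388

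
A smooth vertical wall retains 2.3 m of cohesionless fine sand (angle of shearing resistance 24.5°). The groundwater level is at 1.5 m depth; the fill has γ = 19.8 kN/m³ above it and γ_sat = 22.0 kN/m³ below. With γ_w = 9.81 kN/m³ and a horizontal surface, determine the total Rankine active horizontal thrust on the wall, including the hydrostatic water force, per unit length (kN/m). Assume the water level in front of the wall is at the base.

23.8 kN/m

K_a = tan²(45° − φ/2) = 0.4137.
γ' = 22.0 − 9.81 = 12.19 kN/m³. Depth below WT = 0.8 m.
σ'_h at WT = K_a γ d_w = 12.29 kPa; at base = 12.29 + K_a γ' × 0.8 = 16.32 kPa.
P₁ (0–1.5 m) = ½×12.29×1.5 = 9.216. P₂ (1.5–2.3 m) = ½(12.29+16.32)×0.8 = 11.44.
P_w = ½ γ_w h₂² = 0.5×9.81×0.8² = 3.139. Total = 9.216+11.44+3.139 = 23.80 kN/m.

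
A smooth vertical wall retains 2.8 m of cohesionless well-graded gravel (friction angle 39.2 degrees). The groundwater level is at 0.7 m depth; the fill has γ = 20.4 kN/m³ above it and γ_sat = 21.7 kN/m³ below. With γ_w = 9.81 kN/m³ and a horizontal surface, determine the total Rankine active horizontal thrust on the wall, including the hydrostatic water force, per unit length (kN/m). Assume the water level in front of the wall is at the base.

K_a = tan²(45° − φ/2) = 0.2255.
γ' = 21.7 − 9.81 = 11.89 kN/m³. Depth below WT = 2.1 m.
σ'_h at WT = K_a γ d_w = 3.220 kPa; at base = 3.220 + K_a γ' × 2.1 = 8.849 kPa.
P₁ (0–0.7 m) = ½×3.220×0.7 = 1.127. P₂ (0.7–2.8 m) = ½(3.220+8.849)×2.1 = 12.67.
P_w = ½ γ_w h₂² = 0.5×9.81×2.1² = 21.63. Total = 1.127+12.67+21.63 = 35.43 kN/m.

35.4 kN/m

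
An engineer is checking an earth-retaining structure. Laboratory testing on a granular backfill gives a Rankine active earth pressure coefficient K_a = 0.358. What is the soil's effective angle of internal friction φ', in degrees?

28.2°

K_a = tan²(45° − φ/2) ⇒ 45° − φ/2 = arctan(√0.358) = 30.89°.
φ = 2(45° − 30.89°) = 28.21°.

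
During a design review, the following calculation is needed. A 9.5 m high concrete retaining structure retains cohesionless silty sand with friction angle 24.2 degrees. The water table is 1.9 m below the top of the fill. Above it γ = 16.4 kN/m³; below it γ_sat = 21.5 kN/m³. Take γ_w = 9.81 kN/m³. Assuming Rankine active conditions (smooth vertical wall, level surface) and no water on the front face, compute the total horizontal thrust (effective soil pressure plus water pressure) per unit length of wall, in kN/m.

536 kN/m

K_a = tan²(45° − φ/2) = 0.4185.
γ' = 21.5 − 9.81 = 11.69 kN/m³. Depth below WT = 7.6 m.
σ'_h at WT = K_a γ d_w = 13.04 kPa; at base = 13.04 + K_a γ' × 7.6 = 50.22 kPa.
P₁ (0–1.9 m) = ½×13.04×1.9 = 12.39. P₂ (1.9–9.5 m) = ½(13.04+50.22)×7.6 = 240.4.
P_w = ½ γ_w h₂² = 0.5×9.81×7.6² = 283.3. Total = 12.39+240.4+283.3 = 536.1 kN/m.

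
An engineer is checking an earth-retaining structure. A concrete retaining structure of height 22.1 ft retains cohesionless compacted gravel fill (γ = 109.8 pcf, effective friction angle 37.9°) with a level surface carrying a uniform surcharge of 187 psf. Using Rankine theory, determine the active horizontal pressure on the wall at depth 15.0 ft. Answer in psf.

438 psf

K_a = (1 − sin φ)/(1 + sin φ) = 0.2389.
σ_v = γz + q = 109.8 × 15.0 + 187 = 1834 psf.
σ_h = K_a σ_v = 0.2389 × 1834 = 438.2 psf.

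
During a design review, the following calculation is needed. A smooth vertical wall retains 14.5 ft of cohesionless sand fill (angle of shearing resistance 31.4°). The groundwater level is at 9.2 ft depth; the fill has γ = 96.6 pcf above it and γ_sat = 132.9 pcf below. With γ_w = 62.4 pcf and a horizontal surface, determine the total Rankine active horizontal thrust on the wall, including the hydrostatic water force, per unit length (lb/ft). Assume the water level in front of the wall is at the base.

K_a = tan²(45° − φ/2) = 0.3149.
γ' = 132.9 − 62.4 = 70.50 pcf. Depth below WT = 5.3 ft.
σ'_h at WT = K_a γ d_w = 279.9 psf; at base = 279.9 + K_a γ' × 5.3 = 397.5 psf.
P₁ (0–9.2 ft) = ½×279.9×9.2 = 1287. P₂ (9.2–14.5 ft) = ½(279.9+397.5)×5.3 = 1795.
P_w = ½ γ_w h₂² = 0.5×62.4×5.3² = 876.4. Total = 1287+1795+876.4 = 3959 lb/ft.

3960 lb/ft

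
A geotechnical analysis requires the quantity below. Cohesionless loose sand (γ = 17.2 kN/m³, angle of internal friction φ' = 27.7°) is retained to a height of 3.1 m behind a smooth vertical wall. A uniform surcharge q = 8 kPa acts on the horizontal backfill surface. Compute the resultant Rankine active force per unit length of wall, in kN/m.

K_a = tan²(45° − φ/2) = 0.3653.
Soil triangle: ½ K_a γ H² = 0.5×0.3653×17.2×3.1² = 30.19 kN/m.
Surcharge rectangle: K_a q H = 0.3653×8×3.1 = 9.060 kN/m.
Total = 30.19 + 9.060 = 39.25 kN/m.

39.3 kN/m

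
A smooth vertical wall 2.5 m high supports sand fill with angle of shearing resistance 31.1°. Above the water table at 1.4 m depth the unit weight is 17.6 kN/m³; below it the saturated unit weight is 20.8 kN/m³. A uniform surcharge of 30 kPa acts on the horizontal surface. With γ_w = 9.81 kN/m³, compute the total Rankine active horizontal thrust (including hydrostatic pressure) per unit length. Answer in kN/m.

K_a = tan²(45° − φ/2) = 0.3188.
γ' = 20.8 − 9.81 = 10.99 kN/m³. h₂ = H − d_w = 1.1 m.
σ'_h: at surface K_a·q = 9.564; at WT K_a(q+γd_w) = 17.42; at base K_a(q+γd_w+γ'h₂) = 21.27 kPa.
P₁ = ½(9.564+17.42)×1.4 = 18.89; P₂ = ½(17.42+21.27)×1.1 = 21.28; P_w = ½γ_w h₂² = 5.935.
Total = 18.89+21.28+5.935 = 46.10 kN/m.

46.1 kN/m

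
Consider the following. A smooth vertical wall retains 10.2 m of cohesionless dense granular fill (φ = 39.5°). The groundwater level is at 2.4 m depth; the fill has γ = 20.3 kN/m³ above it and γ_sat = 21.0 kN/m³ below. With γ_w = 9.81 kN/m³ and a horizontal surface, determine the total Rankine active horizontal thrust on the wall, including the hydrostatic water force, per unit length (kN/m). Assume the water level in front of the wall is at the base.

K_a = tan²(45° − φ/2) = 0.2224.
γ' = 21.0 − 9.81 = 11.19 kN/m³. Depth below WT = 7.8 m.
σ'_h at WT = K_a γ d_w = 10.84 kPa; at base = 10.84 + K_a γ' × 7.8 = 30.25 kPa.
P₁ (0–2.4 m) = ½×10.84×2.4 = 13.00. P₂ (2.4–10.2 m) = ½(10.84+30.25)×7.8 = 160.2.
P_w = ½ γ_w h₂² = 0.5×9.81×7.8² = 298.4. Total = 13.00+160.2+298.4 = 471.7 kN/m.

472 kN/m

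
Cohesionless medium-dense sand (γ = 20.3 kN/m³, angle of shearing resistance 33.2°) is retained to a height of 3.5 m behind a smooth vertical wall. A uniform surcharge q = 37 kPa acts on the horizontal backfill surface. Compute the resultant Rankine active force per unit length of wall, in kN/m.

74.2 kN/m

K_a = tan²(45° − φ/2) = 0.2924.
Soil triangle: ½ K_a γ H² = 0.5×0.2924×20.3×3.5² = 36.35 kN/m.
Surcharge rectangle: K_a q H = 0.2924×37×3.5 = 37.86 kN/m.
Total = 36.35 + 37.86 = 74.21 kN/m.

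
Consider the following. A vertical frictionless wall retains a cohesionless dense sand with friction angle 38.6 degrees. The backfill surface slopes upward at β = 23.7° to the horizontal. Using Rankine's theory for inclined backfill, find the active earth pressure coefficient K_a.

0.288

K_a = cos β · (cos β − √(cos²β − cos²φ)) / (cos β + √(cos²β − cos²φ)).
cos β = 0.9157, cos φ = 0.7815, √(cos²β − cos²φ) = 0.4771.
K_a = 0.9157 × (0.9157 − 0.4771)/(0.9157 + 0.4771) = 0.2883.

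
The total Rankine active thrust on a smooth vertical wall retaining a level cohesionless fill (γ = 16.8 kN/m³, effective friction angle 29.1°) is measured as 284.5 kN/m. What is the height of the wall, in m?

9.90 m

K_a = 0.3456. P_a = ½ K_a γ H² ⇒ H = √(2P_a/(K_a γ)).
H = √(2×284.5/(0.3456×16.8)) = 9.900 m.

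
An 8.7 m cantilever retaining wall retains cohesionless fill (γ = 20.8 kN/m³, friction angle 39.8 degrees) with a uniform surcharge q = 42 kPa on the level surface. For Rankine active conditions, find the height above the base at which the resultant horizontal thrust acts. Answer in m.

K_a = 0.2194.
Triangular part P₁ = ½K_aγH² = 172.7 at H/3 = 2.900 m; rectangular part P₂ = K_a q H = 80.18 at H/2 = 4.350 m.
ȳ = (P₁·2.900 + P₂·4.350)/(P₁+P₂) = 3.360 m.

3.36 m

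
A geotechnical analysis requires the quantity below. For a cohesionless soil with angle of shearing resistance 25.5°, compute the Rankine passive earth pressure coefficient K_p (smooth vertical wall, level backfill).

2.51

K_p = (1 + sin φ)/(1 − sin φ) = tan²(45° + 25.5°/2) = 2.512.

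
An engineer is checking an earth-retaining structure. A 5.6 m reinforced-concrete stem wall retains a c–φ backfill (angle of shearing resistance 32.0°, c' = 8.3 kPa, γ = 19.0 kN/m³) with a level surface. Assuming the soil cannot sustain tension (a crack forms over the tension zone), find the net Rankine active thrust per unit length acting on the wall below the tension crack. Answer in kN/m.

K_a = 0.3073; √K_a = 0.5543.
Tension-crack depth z_c = 2c/(γ√K_a) = 2×8.3/(19.0×0.5543) = 1.576 m.
σ_a at base = K_a γ H − 2c√K_a = 0.3073×19.0×5.6 − 2×8.3×0.5543 = 23.49 kPa.
P_a = ½ × 23.49 × (H − z_c) = 0.5×23.49×4.024 = 47.26 kN/m.

47.3 kN/m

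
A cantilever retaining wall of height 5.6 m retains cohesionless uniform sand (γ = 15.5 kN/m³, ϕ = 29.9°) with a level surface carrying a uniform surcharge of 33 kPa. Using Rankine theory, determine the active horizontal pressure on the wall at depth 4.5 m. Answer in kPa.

K_a = (1 − sin φ)/(1 + sin φ) = 0.3347.
σ_v = γz + q = 15.5 × 4.5 + 33 = 102.8 kPa.
σ_h = K_a σ_v = 0.3347 × 102.8 = 34.39 kPa.

34.4 kPa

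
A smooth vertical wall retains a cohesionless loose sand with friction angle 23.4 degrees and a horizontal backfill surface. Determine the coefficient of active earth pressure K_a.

0.431

K_a = tan²(45° − φ/2) = tan²(33.30°) = 0.4315.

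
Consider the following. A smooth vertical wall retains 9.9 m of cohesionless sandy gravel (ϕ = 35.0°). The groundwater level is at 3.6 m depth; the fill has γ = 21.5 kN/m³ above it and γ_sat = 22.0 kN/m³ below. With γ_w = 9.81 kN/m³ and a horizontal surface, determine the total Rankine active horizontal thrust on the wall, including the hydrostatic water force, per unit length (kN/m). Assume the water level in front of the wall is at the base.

K_a = tan²(45° − φ/2) = 0.2710.
γ' = 22.0 − 9.81 = 12.19 kN/m³. Depth below WT = 6.3 m.
σ'_h at WT = K_a γ d_w = 20.97 kPa; at base = 20.97 + K_a γ' × 6.3 = 41.79 kPa.
P₁ (0–3.6 m) = ½×20.97×3.6 = 37.75. P₂ (3.6–9.9 m) = ½(20.97+41.79)×6.3 = 197.7.
P_w = ½ γ_w h₂² = 0.5×9.81×6.3² = 194.7. Total = 37.75+197.7+194.7 = 430.1 kN/m.

430 kN/m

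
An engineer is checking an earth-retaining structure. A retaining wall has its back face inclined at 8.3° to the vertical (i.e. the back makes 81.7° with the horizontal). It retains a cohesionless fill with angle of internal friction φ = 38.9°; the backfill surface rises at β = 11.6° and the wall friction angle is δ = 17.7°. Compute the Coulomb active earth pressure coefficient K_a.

0.308

K_a = sin²(α+φ) / [sin²α · sin(α−δ) · (1 + √{sin(φ+δ)sin(φ−β) / (sin(α−δ)sin(α+β))})²].
With α = 81.7°, φ = 38.9°, δ = 17.7°, β = 11.6°: K_a = 0.3080.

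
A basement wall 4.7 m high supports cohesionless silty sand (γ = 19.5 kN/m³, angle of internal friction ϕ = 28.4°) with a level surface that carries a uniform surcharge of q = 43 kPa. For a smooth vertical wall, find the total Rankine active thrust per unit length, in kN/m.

K_a = tan²(45° − φ/2) = 0.3554.
Soil triangle: ½ K_a γ H² = 0.5×0.3554×19.5×4.7² = 76.54 kN/m.
Surcharge rectangle: K_a q H = 0.3554×43×4.7 = 71.82 kN/m.
Total = 76.54 + 71.82 = 148.4 kN/m.

148 kN/m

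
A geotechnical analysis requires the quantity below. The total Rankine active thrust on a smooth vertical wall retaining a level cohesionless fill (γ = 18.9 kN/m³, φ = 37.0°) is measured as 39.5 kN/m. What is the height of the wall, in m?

K_a = 0.2486. P_a = ½ K_a γ H² ⇒ H = √(2P_a/(K_a γ)).
H = √(2×39.5/(0.2486×18.9)) = 4.101 m.

4.10 m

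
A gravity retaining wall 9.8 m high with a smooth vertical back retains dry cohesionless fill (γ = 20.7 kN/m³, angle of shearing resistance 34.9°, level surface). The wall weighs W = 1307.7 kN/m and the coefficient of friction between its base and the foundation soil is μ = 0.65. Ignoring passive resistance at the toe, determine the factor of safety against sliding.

3.14

K_a = tan²(45° − 34.9°/2) = 0.2721.
P_a = ½K_aγH² = 0.5×0.2721×20.7×9.8² = 270.5 kN/m, acting at H/3 = 3.267 m above the base.
FS_sliding = μW / P_a = 0.65×1307.7 / 270.5 = 3.142.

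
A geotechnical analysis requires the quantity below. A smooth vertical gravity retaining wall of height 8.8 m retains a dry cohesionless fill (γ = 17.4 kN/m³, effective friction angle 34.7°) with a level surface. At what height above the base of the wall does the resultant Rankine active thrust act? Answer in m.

K_a = 0.2745.
The pressure distribution is triangular, so the resultant acts at H/3 above the base = 8.8/3 = 2.933 m.

2.93 m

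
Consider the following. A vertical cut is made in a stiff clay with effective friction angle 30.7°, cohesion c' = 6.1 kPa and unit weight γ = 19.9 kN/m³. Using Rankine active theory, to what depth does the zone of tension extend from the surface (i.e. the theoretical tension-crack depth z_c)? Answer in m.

K_a = tan²(45° − 30.7°/2) = 0.3240; √K_a = 0.5692.
The active pressure is zero where K_a γ z = 2c√K_a, so z_c = 2c/(γ√K_a) = 2×6.1/(19.9×0.5692) = 1.077 m.

1.08 m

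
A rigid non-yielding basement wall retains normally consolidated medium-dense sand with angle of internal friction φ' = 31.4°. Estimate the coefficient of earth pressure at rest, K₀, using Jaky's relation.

0.479

K₀ = 1 − sin φ' = 1 − sin 31.4° = 0.4790.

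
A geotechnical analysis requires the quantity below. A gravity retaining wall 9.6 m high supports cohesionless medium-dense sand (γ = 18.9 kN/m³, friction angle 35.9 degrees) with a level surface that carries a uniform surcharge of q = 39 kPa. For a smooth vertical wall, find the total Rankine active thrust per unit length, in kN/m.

K_a = tan²(45° − φ/2) = 0.2607.
Soil triangle: ½ K_a γ H² = 0.5×0.2607×18.9×9.6² = 227.1 kN/m.
Surcharge rectangle: K_a q H = 0.2607×39×9.6 = 97.62 kN/m.
Total = 227.1 + 97.62 = 324.7 kN/m.

325 kN/m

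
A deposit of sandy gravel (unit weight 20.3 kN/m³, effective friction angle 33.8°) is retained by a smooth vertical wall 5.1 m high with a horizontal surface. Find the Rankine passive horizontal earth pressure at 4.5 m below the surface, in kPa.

320 kPa

K_p = (1 + sin φ)/(1 − sin φ) = 3.508.
σ_h = K_p γ z = 3.508 × 20.3 × 4.5 = 320.4 kPa.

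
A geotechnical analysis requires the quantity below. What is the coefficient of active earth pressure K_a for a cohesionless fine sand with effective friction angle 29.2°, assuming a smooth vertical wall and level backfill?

K_a = tan²(45° − φ/2) = tan²(30.40°) = 0.3442.

0.344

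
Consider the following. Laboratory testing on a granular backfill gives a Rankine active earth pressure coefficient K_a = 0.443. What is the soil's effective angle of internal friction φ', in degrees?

K_a = tan²(45° − φ/2) ⇒ 45° − φ/2 = arctan(√0.443) = 33.65°.
φ = 2(45° − 33.65°) = 22.71°.

22.7°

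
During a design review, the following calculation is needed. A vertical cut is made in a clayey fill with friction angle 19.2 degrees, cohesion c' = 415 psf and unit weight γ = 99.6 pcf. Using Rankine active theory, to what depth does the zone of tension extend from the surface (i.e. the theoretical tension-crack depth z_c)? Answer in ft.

11.7 ft

K_a = tan²(45° − 19.2°/2) = 0.5050; √K_a = 0.7107.
The active pressure is zero where K_a γ z = 2c√K_a, so z_c = 2c/(γ√K_a) = 2×415/(99.6×0.7107) = 11.73 ft.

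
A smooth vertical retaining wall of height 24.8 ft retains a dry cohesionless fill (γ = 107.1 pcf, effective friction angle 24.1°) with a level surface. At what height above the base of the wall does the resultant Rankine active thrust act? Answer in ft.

8.27 ft

K_a = 0.4201.
The pressure distribution is triangular, so the resultant acts at H/3 above the base = 24.8/3 = 8.267 ft.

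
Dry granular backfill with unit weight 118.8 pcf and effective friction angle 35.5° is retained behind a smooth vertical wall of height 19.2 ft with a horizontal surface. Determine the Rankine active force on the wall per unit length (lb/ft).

K_a = tan²(45° − φ/2) = 0.2653.
P_a = ½ K_a γ H² = 0.5 × 0.2653 × 118.8 × 19.2² = 5808 lb/ft.

5810 lb/ft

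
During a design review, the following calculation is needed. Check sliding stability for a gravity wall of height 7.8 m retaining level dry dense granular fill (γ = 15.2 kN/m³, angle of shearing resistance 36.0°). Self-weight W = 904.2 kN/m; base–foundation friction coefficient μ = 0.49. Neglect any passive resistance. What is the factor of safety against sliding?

K_a = tan²(45° − 36.0°/2) = 0.2596.
P_a = ½K_aγH² = 0.5×0.2596×15.2×7.8² = 120.0 kN/m, acting at H/3 = 2.600 m above the base.
FS_sliding = μW / P_a = 0.49×904.2 / 120.0 = 3.691.

3.69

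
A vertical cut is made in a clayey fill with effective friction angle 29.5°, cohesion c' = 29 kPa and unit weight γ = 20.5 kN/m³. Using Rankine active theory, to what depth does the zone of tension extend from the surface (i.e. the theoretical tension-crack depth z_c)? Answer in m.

4.85 m

K_a = tan²(45° − 29.5°/2) = 0.3401; √K_a = 0.5832.
The active pressure is zero where K_a γ z = 2c√K_a, so z_c = 2c/(γ√K_a) = 2×29/(20.5×0.5832) = 4.851 m.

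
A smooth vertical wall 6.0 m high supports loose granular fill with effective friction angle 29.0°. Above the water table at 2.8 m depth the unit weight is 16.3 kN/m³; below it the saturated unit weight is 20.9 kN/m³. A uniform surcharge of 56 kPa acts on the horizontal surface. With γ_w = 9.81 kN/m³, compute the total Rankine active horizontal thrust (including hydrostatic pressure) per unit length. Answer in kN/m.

K_a = tan²(45° − φ/2) = 0.3470.
γ' = 20.9 − 9.81 = 11.09 kN/m³. h₂ = H − d_w = 3.2 m.
σ'_h: at surface K_a·q = 19.43; at WT K_a(q+γd_w) = 35.27; at base K_a(q+γd_w+γ'h₂) = 47.58 kPa.
P₁ = ½(19.43+35.27)×2.8 = 76.58; P₂ = ½(35.27+47.58)×3.2 = 132.6; P_w = ½γ_w h₂² = 50.23.
Total = 76.58+132.6+50.23 = 259.4 kN/m.

259 kN/m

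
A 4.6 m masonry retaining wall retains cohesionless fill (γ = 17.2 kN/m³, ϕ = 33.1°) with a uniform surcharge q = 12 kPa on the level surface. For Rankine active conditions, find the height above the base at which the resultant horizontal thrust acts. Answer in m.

K_a = 0.2936.
Triangular part P₁ = ½K_aγH² = 53.42 at H/3 = 1.533 m; rectangular part P₂ = K_a q H = 16.21 at H/2 = 2.300 m.
ȳ = (P₁·1.533 + P₂·2.300)/(P₁+P₂) = 1.712 m.

1.71 m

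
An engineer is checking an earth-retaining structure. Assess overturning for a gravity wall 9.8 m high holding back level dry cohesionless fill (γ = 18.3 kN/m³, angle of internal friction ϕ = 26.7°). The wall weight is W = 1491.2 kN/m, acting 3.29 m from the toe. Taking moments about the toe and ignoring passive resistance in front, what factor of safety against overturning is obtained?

4.50

K_a = tan²(45° − 26.7°/2) = 0.3800.
P_a = ½K_aγH² = 0.5×0.3800×18.3×9.8² = 333.9 kN/m, acting at H/3 = 3.267 m above the base.
Overturning moment M_o = P_a × H/3 = 333.9 × 3.267 = 1091.
Resisting moment M_r = W × 3.29 = 1491.2 × 3.29 = 4906.
FS_overturning = M_r/M_o = 4906/1091 = 4.498.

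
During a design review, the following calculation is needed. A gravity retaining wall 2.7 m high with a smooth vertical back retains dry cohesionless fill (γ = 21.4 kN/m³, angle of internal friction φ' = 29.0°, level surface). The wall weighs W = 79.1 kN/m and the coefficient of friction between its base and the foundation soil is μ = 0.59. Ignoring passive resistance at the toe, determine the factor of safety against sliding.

1.72

K_a = tan²(45° − 29.0°/2) = 0.3470.
P_a = ½K_aγH² = 0.5×0.3470×21.4×2.7² = 27.07 kN/m, acting at H/3 = 0.9000 m above the base.
FS_sliding = μW / P_a = 0.59×79.1 / 27.07 = 1.724.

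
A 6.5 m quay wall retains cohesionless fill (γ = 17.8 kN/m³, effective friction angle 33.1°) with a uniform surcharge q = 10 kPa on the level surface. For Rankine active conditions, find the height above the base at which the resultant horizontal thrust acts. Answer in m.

K_a = 0.2936.
Triangular part P₁ = ½K_aγH² = 110.4 at H/3 = 2.167 m; rectangular part P₂ = K_a q H = 19.08 at H/2 = 3.250 m.
ȳ = (P₁·2.167 + P₂·3.250)/(P₁+P₂) = 2.326 m.

2.33 m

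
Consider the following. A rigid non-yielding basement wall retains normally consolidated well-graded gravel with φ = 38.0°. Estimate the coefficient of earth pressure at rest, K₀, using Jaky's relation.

K₀ = 1 − sin φ' = 1 − sin 38.0° = 0.3843.

0.384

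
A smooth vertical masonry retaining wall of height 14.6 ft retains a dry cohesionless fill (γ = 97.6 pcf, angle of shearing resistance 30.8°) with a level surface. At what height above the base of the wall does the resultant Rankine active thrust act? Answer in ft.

K_a = 0.3227.
The pressure distribution is triangular, so the resultant acts at H/3 above the base = 14.6/3 = 4.867 ft.

4.87 ft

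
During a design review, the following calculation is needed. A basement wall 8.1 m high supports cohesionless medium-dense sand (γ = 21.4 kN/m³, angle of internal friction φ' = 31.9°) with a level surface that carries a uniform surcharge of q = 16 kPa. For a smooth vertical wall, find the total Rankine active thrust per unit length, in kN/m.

257 kN/m

K_a = tan²(45° − φ/2) = 0.3085.
Soil triangle: ½ K_a γ H² = 0.5×0.3085×21.4×8.1² = 216.6 kN/m.
Surcharge rectangle: K_a q H = 0.3085×16×8.1 = 39.98 kN/m.
Total = 216.6 + 39.98 = 256.6 kN/m.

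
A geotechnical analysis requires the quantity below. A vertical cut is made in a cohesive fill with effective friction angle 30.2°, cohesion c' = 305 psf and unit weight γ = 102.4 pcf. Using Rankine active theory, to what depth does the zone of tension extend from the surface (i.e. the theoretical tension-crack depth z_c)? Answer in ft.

K_a = tan²(45° − 30.2°/2) = 0.3307; √K_a = 0.5750.
The active pressure is zero where K_a γ z = 2c√K_a, so z_c = 2c/(γ√K_a) = 2×305/(102.4×0.5750) = 10.36 ft.

10.4 ft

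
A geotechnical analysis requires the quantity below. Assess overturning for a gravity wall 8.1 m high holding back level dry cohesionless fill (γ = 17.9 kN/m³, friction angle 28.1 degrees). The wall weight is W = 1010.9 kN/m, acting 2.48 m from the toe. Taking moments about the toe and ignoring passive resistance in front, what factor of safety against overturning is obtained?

K_a = tan²(45° − 28.1°/2) = 0.3596.
P_a = ½K_aγH² = 0.5×0.3596×17.9×8.1² = 211.2 kN/m, acting at H/3 = 2.700 m above the base.
Overturning moment M_o = P_a × H/3 = 211.2 × 2.700 = 570.1.
Resisting moment M_r = W × 2.48 = 1010.9 × 2.48 = 2507.
FS_overturning = M_r/M_o = 2507/570.1 = 4.397.

4.40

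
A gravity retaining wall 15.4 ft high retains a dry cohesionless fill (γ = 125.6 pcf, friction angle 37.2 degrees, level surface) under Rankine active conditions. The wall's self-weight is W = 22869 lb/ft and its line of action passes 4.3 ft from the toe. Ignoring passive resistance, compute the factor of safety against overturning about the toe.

K_a = tan²(45° − 37.2°/2) = 0.2464.
P_a = ½K_aγH² = 0.5×0.2464×125.6×15.4² = 3670 lb/ft, acting at H/3 = 5.133 ft above the base.
Overturning moment M_o = P_a × H/3 = 3670 × 5.133 = 18840.
Resisting moment M_r = W × 4.3 = 22869 × 4.3 = 98340.
FS_overturning = M_r/M_o = 98340/18840 = 5.220.

5.22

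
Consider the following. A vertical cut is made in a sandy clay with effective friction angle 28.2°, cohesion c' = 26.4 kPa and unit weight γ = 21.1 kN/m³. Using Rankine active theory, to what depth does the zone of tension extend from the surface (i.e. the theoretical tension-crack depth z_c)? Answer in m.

K_a = tan²(45° − 28.2°/2) = 0.3582; √K_a = 0.5985.
The active pressure is zero where K_a γ z = 2c√K_a, so z_c = 2c/(γ√K_a) = 2×26.4/(21.1×0.5985) = 4.181 m.

4.18 m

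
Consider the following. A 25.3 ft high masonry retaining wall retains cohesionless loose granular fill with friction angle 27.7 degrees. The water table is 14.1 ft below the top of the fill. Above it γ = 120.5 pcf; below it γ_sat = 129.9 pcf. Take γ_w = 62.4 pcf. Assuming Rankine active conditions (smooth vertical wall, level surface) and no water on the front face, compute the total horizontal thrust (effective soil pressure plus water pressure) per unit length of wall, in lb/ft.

16800 lb/ft

K_a = tan²(45° − φ/2) = 0.3653.
γ' = 129.9 − 62.4 = 67.50 pcf. Depth below WT = 11.2 ft.
σ'_h at WT = K_a γ d_w = 620.7 psf; at base = 620.7 + K_a γ' × 11.2 = 896.9 psf.
P₁ (0–14.1 ft) = ½×620.7×14.1 = 4376. P₂ (14.1–25.3 ft) = ½(620.7+896.9)×11.2 = 8499.
P_w = ½ γ_w h₂² = 0.5×62.4×11.2² = 3914. Total = 4376+8499+3914 = 16790 lb/ft.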